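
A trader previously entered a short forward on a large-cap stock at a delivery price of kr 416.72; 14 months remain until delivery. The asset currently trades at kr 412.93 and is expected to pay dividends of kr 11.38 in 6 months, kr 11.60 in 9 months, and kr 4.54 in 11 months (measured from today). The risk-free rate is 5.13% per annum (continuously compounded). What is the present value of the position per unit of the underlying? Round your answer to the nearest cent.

PV(remaining dividends) I = 11.38·e^(−0.0513·6/12) + 11.60·e^(−0.0513·9/12) + 4.54·e^(−0.0513·11/12) = 26.5854
Current forward F = (S − I)·e^(rT) = (412.93 − 26.5854)·e^(0.0513·14/12) = 386.3446 × 1.061677 = 410.1732
Value (long) = (F − K)·e^(−rT) = (410.1732 − 416.72) × 0.941906 = -6.1665
Short position value = −(long value) = kr 6.17

kr 6.17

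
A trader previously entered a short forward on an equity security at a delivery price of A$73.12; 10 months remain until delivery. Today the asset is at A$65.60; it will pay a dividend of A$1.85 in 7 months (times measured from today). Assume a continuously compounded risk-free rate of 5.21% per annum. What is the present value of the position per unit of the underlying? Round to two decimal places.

PV(remaining dividends) I = 1.85·e^(−0.0521·7/12) = 1.7946
Current forward F = (S − I)·e^(rT) = (65.60 − 1.7946)·e^(0.0521·10/12) = 63.8054 × 1.044373 = 66.6366
Value (long) = (F − K)·e^(−rT) = (66.6366 − 73.12) × 0.957512 = -6.2079
Short position value = −(long value) = A$6.21

A$6.21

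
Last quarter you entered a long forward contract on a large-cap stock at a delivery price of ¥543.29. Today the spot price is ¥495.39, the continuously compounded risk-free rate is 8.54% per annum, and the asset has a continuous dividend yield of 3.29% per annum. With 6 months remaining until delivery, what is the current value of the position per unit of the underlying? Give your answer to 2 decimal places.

Current fair forward for the remaining 6 months: F = S·e^((r − q)·T), (r − q) = 0.0854 − 0.0329 = 0.0525
F = 495.39 · e^(0.0525 × 6/12) = 495.39 × 1.026598 = 508.5664
Value of long forward = (F − K)·e^(−rT) = (508.5664 − 543.29) · e^(−0.0854·6/12)
= -34.7236 × 0.958199 = -33.27

-¥33.27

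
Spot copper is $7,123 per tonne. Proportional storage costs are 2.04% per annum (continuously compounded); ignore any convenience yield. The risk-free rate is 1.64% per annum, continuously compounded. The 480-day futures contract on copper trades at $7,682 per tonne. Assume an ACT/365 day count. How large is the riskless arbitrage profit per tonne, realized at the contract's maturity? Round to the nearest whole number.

$206 per tonne

Fair futures: F* = S·e^(carry·T), with carry = (r + u) = 0.0164 + 0.0204 = 0.0368
F* = 7123 · e^(0.0368 × 480/365) = 7123 · e^0.048395 = 7123 × 1.049585 = $7476.1940
Market $7682 > fair $7476.1940: forward overpriced → cash-and-carry (buy spot, short the forward).
At maturity, profit = |F_mkt − F*| = |7682 − 7476.1940| = $206 per tonne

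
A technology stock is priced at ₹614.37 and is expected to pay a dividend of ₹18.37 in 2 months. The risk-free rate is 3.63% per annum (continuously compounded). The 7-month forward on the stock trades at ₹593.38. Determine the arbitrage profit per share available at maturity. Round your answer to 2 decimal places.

PV(dividends) I = 18.37·e^(−0.0363·2/12) = 18.2592
Fair forward F* = (S − I)·e^(rT) = (614.37 − 18.2592)·e^0.021175 = 596.1108 × 1.021401 = 608.8682
Market ₹593.38 < fair 608.8682: forward underpriced → reverse cash-and-carry (short the stock, invest proceeds at r, pay the dividends, go long the forward).
Profit at T = |F_mkt − F*| = |593.38 − 608.8682| = ₹15.49 per share

₹15.49 per share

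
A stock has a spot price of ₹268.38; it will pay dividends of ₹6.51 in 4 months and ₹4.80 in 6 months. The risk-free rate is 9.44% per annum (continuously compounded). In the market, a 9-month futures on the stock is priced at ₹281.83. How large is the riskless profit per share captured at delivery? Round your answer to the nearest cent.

₹5.45 per share

PV(dividends) I = 6.51·e^(−0.0944·4/12) + 4.80·e^(−0.0944·6/12) = 10.8870
Fair futures F* = (S − I)·e^(rT) = (268.38 − 10.8870)·e^0.070800 = 257.4930 × 1.073367 = 276.3845
Market ₹281.83 > fair 276.3845: forward overpriced → cash-and-carry (borrow at r, buy the stock and collect the dividends, short the forward).
Profit at T = |F_mkt − F*| = |281.83 − 276.3845| = ₹5.45 per share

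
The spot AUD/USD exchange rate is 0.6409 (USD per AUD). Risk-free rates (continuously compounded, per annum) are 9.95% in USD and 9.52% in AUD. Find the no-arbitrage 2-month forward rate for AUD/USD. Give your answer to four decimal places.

0.6414

F = S·e^((r_USD − r_AUD)T) = 0.6409 · e^((0.0995 − 0.0952) × 2/12)
= 0.6409 · e^0.000717 = 0.6409 × 1.000717
F = 0.6414 USD per AUD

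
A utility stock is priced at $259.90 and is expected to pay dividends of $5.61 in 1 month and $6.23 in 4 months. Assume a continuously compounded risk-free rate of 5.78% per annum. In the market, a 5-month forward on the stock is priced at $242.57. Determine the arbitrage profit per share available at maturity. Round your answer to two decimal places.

PV(dividends) I = 5.61·e^(−0.0578·1/12) + 6.23·e^(−0.0578·4/12) = 11.6942
Fair forward F* = (S − I)·e^(rT) = (259.90 − 11.6942)·e^0.024083 = 248.2058 × 1.024375 = 254.2558
Market $242.57 < fair 254.2558: forward underpriced → reverse cash-and-carry (short the stock, invest proceeds at r, pay the dividends, go long the forward).
Profit at T = |F_mkt − F*| = |242.57 − 254.2558| = $11.69 per share

$11.69 per share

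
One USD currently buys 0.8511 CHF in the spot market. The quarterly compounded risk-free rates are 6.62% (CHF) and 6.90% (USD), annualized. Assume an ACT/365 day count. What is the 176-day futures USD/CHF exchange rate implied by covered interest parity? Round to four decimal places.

0.8500

By covered interest parity, F = S · (1+r_CHF/4)^(4T) / (1+r_USD/4)^(4T)
= 0.8511 × 1.032166 / 1.033538 = 0.8511 × 0.998673
F = 0.8500 CHF per USD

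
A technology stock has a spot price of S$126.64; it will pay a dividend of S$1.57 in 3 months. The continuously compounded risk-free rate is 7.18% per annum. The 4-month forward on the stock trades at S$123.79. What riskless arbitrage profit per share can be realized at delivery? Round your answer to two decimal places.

S$4.34 per share

PV(dividends) I = 1.57·e^(−0.0718·3/12) = 1.5421
Fair forward F* = (S − I)·e^(rT) = (126.64 − 1.5421)·e^0.023933 = 125.0979 × 1.024222 = 128.1280
Market S$123.79 < fair 128.1280: forward underpriced → reverse cash-and-carry (short the stock, invest proceeds at r, pay the dividends, go long the forward).
Profit at T = |F_mkt − F*| = |123.79 − 128.1280| = S$4.34 per share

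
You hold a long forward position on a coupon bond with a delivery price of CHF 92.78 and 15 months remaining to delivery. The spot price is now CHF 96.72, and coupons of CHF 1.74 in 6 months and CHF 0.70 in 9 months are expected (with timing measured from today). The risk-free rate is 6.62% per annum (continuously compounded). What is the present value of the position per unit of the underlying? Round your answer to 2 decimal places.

CHF 8.96

PV(remaining coupons) I = 1.74·e^(−0.0662·6/12) + 0.70·e^(−0.0662·9/12) = 2.3494
Current forward F = (S − I)·e^(rT) = (96.72 − 2.3494)·e^(0.0662·15/12) = 94.3706 × 1.086270 = 102.5120
Value (long) = (F − K)·e^(−rT) = (102.5120 − 92.78) × 0.920581 = 8.9591
Value = CHF 8.96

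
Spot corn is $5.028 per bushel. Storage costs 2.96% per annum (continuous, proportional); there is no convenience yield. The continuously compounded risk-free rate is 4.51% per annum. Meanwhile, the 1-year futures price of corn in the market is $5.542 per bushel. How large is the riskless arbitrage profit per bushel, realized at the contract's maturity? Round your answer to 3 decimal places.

Fair futures: F* = S·e^(carry·T), with carry = (r + u) = 0.0451 + 0.0296 = 0.0747
F* = 5.028 · e^(0.0747 × 12/12) = 5.028 · e^0.074700 = 5.028 × 1.077561 = $5.4180
Market $5.542 > fair $5.4180: forward overpriced → cash-and-carry (buy spot, short the forward).
At maturity, profit = |F_mkt − F*| = |5.542 − 5.4180| = $0.124 per bushel

$0.124 per bushel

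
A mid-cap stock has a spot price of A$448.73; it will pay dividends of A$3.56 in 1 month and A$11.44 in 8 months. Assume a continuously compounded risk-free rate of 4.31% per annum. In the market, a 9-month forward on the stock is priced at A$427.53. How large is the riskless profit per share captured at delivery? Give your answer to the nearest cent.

A$20.80 per share

PV(dividends) I = 3.56·e^(−0.0431·1/12) + 11.44·e^(−0.0431·8/12) = 14.6632
Fair forward F* = (S − I)·e^(rT) = (448.73 − 14.6632)·e^0.032325 = 434.0668 × 1.032853 = 448.3272
Market A$427.53 < fair 448.3272: forward underpriced → reverse cash-and-carry (short the stock, invest proceeds at r, pay the dividends, go long the forward).
Profit at T = |F_mkt − F*| = |427.53 − 448.3272| = A$20.80 per share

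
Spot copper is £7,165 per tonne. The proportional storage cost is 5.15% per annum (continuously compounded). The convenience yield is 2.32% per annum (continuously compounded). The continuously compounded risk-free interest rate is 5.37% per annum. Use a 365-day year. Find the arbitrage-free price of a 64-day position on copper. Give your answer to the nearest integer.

£7,269 per tonne

Net carry = r + u − y = 0.0537 + 0.0515 − 0.0232 = 0.0820
F = S·e^((r+u−y)T) = 7165 · e^(0.0820 × 64/365) = 7165 · e^0.014378
= 7165 × 1.014482 = £7,269 per tonne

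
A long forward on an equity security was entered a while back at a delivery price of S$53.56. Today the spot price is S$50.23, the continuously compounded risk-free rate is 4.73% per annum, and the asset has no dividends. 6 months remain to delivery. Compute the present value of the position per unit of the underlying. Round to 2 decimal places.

Current fair forward for the remaining 6 months: F = S·e^(r·T), r = 0.0473
F = 50.23 · e^(0.0473 × 6/12) = 50.23 × 1.023932 = 51.4321
Value of long forward = (F − K)·e^(−rT) = (51.4321 − 53.56) · e^(−0.0473·6/12)
= -2.1279 × 0.976627 = -2.08

-S$2.08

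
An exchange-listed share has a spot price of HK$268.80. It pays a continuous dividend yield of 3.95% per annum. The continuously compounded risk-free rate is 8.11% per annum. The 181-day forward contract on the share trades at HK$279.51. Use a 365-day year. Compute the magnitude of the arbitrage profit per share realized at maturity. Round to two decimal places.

HK$5.11 per share

Fair forward: F* = S·e^(carry·T), with carry = (r − q) = 0.0811 − 0.0395 = 0.0416
F* = 268.80 · e^(0.0416 × 181/365) = 268.80 · e^0.020629 = 268.80 × 1.020843 = HK$274.4026
Market HK$279.51 > fair HK$274.4026: forward overpriced → cash-and-carry (buy spot, short the forward).
At maturity, profit = |F_mkt − F*| = |279.51 − 274.4026| = HK$5.11 per share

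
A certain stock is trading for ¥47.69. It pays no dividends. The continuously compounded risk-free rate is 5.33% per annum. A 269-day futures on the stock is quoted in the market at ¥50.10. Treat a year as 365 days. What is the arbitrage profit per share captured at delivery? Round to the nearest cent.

¥0.50 per share

Fair futures: F* = S·e^(carry·T), with carry = r = 0.0533
F* = 47.69 · e^(0.0533 × 269/365) = 47.69 · e^0.039281 = 47.69 × 1.040063 = ¥49.6006
Market ¥50.10 > fair ¥49.6006: forward overpriced → cash-and-carry (buy spot, short the forward).
At maturity, profit = |F_mkt − F*| = |50.10 − 49.6006| = ¥0.50 per share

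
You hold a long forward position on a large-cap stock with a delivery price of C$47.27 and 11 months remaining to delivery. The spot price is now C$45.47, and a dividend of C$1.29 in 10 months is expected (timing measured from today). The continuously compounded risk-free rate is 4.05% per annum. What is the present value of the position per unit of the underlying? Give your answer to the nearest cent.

-C$1.32

PV(remaining dividends) I = 1.29·e^(−0.0405·10/12) = 1.2472
Current forward F = (S − I)·e^(rT) = (45.47 − 1.2472)·e^(0.0405·11/12) = 44.2228 × 1.037823 = 45.8954
Value (long) = (F − K)·e^(−rT) = (45.8954 − 47.27) × 0.963556 = -1.3245
Value = -C$1.32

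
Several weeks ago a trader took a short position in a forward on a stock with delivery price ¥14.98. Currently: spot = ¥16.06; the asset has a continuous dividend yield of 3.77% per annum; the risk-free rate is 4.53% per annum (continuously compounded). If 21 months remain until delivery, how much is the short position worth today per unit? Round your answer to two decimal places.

-¥1.20

Current fair forward for the remaining 21 months: F = S·e^((r − q)·T), (r − q) = 0.0453 − 0.0377 = 0.0076
F = 16.06 · e^(0.0076 × 21/12) = 16.06 × 1.013389 = 16.2750
Value of long forward = (F − K)·e^(−rT) = (16.2750 − 14.98) · e^(−0.0453·21/12)
= 1.2950 × 0.923786 = 1.20
Short position value = −(long value) = -¥1.20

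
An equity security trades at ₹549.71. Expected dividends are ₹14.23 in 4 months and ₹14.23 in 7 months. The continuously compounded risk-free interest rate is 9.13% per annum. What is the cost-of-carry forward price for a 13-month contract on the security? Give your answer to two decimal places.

₹576.73

PV(dividends) I = 14.23·e^(−0.0913·4/12) + 14.23·e^(−0.0913·7/12)
I = 13.8035 + 13.4920 = 27.2955
F = (S − I)·e^(rT) = (549.71 − 27.2955) · e^(0.0913·13/12)
= 522.4145 · e^0.098908 = 522.4145 × 1.103965 = ₹576.73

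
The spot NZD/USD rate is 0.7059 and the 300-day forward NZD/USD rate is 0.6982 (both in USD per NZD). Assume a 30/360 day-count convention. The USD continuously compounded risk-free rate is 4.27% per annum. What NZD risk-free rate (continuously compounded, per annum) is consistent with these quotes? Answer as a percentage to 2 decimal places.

F = S·e^((r_USD − r_NZD)T) ⇒ r_NZD = r_USD − ln(F/S)/T
ln(0.6982/0.7059) = -0.010968; /(300/360) = -0.013162
r_NZD = 0.0427 + 0.013162 = 0.055862
r_NZD = 5.59%

5.59%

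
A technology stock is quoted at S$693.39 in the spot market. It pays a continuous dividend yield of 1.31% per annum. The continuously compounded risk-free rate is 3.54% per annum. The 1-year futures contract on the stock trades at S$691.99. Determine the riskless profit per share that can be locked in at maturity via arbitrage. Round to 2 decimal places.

Fair futures: F* = S·e^(carry·T), with carry = (r − q) = 0.0354 − 0.0131 = 0.0223
F* = 693.39 · e^(0.0223 × 12/12) = 693.39 · e^0.022300 = 693.39 × 1.022551 = S$709.0266
Market S$691.99 < fair S$709.0266: forward underpriced → reverse cash-and-carry (short spot, go long the forward).
At maturity, profit = |F_mkt − F*| = |691.99 − 709.0266| = S$17.04 per share

S$17.04 per share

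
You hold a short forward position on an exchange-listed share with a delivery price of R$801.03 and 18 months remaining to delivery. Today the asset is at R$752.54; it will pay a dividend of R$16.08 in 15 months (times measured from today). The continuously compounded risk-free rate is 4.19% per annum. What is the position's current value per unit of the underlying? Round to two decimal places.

PV(remaining dividends) I = 16.08·e^(−0.0419·15/12) = 15.2595
Current forward F = (S − I)·e^(rT) = (752.54 − 15.2595)·e^(0.0419·18/12) = 737.2805 × 1.064867 = 785.1057
Value (long) = (F − K)·e^(−rT) = (785.1057 − 801.03) × 0.939084 = -14.9543
Short position value = −(long value) = R$14.95

R$14.95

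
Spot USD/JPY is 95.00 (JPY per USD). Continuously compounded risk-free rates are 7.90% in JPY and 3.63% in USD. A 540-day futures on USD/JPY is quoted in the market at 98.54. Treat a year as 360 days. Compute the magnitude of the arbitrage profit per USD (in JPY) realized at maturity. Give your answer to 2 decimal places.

2.74 per USD (in JPY)

Fair futures: F* = S·e^(carry·T), with carry = (r_JPY − r_USD) = 0.0790 − 0.0363 = 0.0427
F* = 95.00 · e^(0.0427 × 540/360) = 95.00 · e^0.064050 = 95.00 × 1.066146 = 101.2839
Market 98.54 < fair 101.2839: forward underpriced → reverse cash-and-carry (short spot, go long the forward).
At maturity, profit = |F_mkt − F*| = |98.54 − 101.2839| = 2.74 per USD (in JPY)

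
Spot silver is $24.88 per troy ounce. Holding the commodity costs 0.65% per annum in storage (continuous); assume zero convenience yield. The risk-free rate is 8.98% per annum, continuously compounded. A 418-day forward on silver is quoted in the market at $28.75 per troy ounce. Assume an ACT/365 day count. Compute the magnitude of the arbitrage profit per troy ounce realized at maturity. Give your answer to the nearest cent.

$0.97 per troy ounce

Fair forward: F* = S·e^(carry·T), with carry = (r + u) = 0.0898 + 0.0065 = 0.0963
F* = 24.88 · e^(0.0963 × 418/365) = 24.88 · e^0.110283 = 24.88 × 1.116594 = $27.7809
Market $28.75 > fair $27.7809: forward overpriced → cash-and-carry (buy spot, short the forward).
At maturity, profit = |F_mkt − F*| = |28.75 − 27.7809| = $0.97 per troy ounce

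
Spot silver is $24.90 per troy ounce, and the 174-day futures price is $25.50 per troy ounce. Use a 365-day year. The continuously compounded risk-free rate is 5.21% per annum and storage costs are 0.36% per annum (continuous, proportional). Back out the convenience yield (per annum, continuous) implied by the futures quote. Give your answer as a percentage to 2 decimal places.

F = S·e^((r+u−y)T) ⇒ (r+u−y) = ln(F/S)/T
ln(25.50/24.90) = 0.023811; /T ⇒ 0.049948
y = r + u − ln(F/S)/T = 0.0521 + 0.0036 − 0.049948 = 0.005752
y = 0.58%

0.58%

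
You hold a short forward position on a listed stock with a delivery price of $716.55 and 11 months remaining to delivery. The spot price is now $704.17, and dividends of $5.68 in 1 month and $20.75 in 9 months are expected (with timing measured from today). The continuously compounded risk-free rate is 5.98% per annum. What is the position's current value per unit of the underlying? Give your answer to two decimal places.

-$0.35

PV(remaining dividends) I = 5.68·e^(−0.0598·1/12) + 20.75·e^(−0.0598·9/12) = 25.4917
Current forward F = (S − I)·e^(rT) = (704.17 − 25.4917)·e^(0.0598·11/12) = 678.6783 × 1.056347 = 716.9198
Value (long) = (F − K)·e^(−rT) = (716.9198 − 716.55) × 0.946659 = 0.3501
Short position value = −(long value) = -$0.35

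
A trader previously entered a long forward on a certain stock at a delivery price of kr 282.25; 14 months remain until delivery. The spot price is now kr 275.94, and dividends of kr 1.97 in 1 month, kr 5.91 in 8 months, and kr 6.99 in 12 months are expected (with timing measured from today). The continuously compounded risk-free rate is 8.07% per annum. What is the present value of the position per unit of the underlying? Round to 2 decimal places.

kr 5.05

PV(remaining dividends) I = 1.97·e^(−0.0807·1/12) + 5.91·e^(−0.0807·8/12) + 6.99·e^(−0.0807·12/12) = 14.0053
Current forward F = (S − I)·e^(rT) = (275.94 − 14.0053)·e^(0.0807·14/12) = 261.9347 × 1.098725 = 287.7942
Value (long) = (F − K)·e^(−rT) = (287.7942 − 282.25) × 0.910146 = 5.0460
Value = kr 5.05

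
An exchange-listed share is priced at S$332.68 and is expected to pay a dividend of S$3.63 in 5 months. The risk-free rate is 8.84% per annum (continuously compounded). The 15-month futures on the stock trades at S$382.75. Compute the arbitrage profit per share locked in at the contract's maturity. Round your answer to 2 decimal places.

PV(dividends) I = 3.63·e^(−0.0884·5/12) = 3.4987
Fair futures F* = (S − I)·e^(rT) = (332.68 − 3.4987)·e^0.110500 = 329.1813 × 1.116836 = 367.6415
Market S$382.75 > fair 367.6415: forward overpriced → cash-and-carry (borrow at r, buy the stock and collect the dividends, short the forward).
Profit at T = |F_mkt − F*| = |382.75 − 367.6415| = S$15.11 per share

S$15.11 per share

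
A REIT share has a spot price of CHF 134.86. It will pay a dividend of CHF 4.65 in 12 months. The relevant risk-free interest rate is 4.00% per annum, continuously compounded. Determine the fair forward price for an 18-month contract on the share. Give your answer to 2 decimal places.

CHF 138.46

PV(dividends) I = 4.65·e^(−0.0400·12/12)
I = 4.4677
F = (S − I)·e^(rT) = (134.86 − 4.4677) · e^(0.0400·18/12)
= 130.3923 · e^0.060000 = 130.3923 × 1.061837 = CHF 138.46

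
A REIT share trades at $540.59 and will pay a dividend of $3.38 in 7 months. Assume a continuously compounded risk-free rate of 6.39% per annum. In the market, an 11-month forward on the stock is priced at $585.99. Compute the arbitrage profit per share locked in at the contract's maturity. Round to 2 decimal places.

PV(dividends) I = 3.38·e^(−0.0639·7/12) = 3.2563
Fair forward F* = (S − I)·e^(rT) = (540.59 − 3.2563)·e^0.058575 = 537.3337 × 1.060325 = 569.7484
Market $585.99 > fair 569.7484: forward overpriced → cash-and-carry (borrow at r, buy the stock and collect the dividends, short the forward).
Profit at T = |F_mkt − F*| = |585.99 − 569.7484| = $16.24 per share

$16.24 per share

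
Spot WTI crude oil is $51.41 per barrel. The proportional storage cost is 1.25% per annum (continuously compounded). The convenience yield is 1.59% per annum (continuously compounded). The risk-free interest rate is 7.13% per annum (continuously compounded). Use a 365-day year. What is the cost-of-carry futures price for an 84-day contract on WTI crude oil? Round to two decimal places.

Net carry = r + u − y = 0.0713 + 0.0125 − 0.0159 = 0.0679
F = S·e^((r+u−y)T) = 51.41 · e^(0.0679 × 84/365) = 51.41 · e^0.015626
= 51.41 × 1.015749 = $52.22 per barrel

$52.22 per barrel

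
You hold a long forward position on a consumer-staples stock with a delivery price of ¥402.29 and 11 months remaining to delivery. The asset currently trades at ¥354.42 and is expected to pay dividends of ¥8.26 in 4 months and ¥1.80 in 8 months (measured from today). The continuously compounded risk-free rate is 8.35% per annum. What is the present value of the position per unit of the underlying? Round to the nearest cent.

-¥27.96

PV(remaining dividends) I = 8.26·e^(−0.0835·4/12) + 1.80·e^(−0.0835·8/12) = 9.7358
Current forward F = (S − I)·e^(rT) = (354.42 − 9.7358)·e^(0.0835·11/12) = 344.6842 × 1.079547 = 372.1028
Value (long) = (F − K)·e^(−rT) = (372.1028 − 402.29) × 0.926314 = -27.9628
Value = -¥27.96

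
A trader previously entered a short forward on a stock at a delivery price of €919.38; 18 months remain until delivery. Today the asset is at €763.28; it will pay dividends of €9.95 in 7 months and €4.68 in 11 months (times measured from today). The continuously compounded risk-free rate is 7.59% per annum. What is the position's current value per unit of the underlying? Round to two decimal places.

PV(remaining dividends) I = 9.95·e^(−0.0759·7/12) + 4.68·e^(−0.0759·11/12) = 13.8845
Current forward F = (S − I)·e^(rT) = (763.28 − 13.8845)·e^(0.0759·18/12) = 749.3955 × 1.120584 = 839.7606
Value (long) = (F − K)·e^(−rT) = (839.7606 − 919.38) × 0.892392 = -71.0517
Short position value = −(long value) = €71.05

€71.05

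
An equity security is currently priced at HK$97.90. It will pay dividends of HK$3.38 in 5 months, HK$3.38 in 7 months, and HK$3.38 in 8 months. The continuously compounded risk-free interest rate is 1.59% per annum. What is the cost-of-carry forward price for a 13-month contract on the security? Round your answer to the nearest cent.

PV(dividends) I = 3.38·e^(−0.0159·5/12) + 3.38·e^(−0.0159·7/12) + 3.38·e^(−0.0159·8/12)
I = 3.3577 + 3.3488 + 3.3444 = 10.0509
F = (S − I)·e^(rT) = (97.90 − 10.0509) · e^(0.0159·13/12)
= 87.8491 · e^0.017225 = 87.8491 × 1.017374 = HK$89.38

HK$89.38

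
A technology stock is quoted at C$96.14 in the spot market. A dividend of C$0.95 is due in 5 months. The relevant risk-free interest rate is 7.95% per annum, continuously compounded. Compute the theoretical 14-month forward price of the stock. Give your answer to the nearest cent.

PV(dividends) I = 0.95·e^(−0.0795·5/12)
I = 0.9190
F = (S − I)·e^(rT) = (96.14 − 0.9190) · e^(0.0795·14/12)
= 95.2210 · e^0.092750 = 95.2210 × 1.097187 = C$104.48

C$104.48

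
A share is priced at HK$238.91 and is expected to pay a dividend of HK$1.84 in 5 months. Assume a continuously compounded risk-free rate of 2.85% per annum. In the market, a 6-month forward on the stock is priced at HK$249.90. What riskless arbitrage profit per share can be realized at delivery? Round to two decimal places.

HK$9.41 per share

PV(dividends) I = 1.84·e^(−0.0285·5/12) = 1.8183
Fair forward F* = (S − I)·e^(rT) = (238.91 − 1.8183)·e^0.014250 = 237.0917 × 1.014352 = 240.4944
Market HK$249.90 > fair 240.4944: forward overpriced → cash-and-carry (borrow at r, buy the stock and collect the dividends, short the forward).
Profit at T = |F_mkt − F*| = |249.90 − 240.4944| = HK$9.41 per share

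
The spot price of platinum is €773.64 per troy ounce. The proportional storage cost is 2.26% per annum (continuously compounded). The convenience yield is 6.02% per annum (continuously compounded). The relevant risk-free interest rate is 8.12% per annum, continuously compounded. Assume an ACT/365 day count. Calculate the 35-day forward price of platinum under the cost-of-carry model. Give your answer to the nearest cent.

€776.88 per troy ounce

Net carry = r + u − y = 0.0812 + 0.0226 − 0.0602 = 0.0436
F = S·e^((r+u−y)T) = 773.64 · e^(0.0436 × 35/365) = 773.64 · e^0.004181
= 773.64 × 1.004190 = €776.88 per troy ounce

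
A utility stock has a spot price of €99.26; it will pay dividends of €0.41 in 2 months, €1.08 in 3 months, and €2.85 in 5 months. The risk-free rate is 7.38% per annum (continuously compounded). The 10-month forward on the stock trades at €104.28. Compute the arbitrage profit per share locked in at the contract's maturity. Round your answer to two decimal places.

PV(dividends) I = 0.41·e^(−0.0738·2/12) + 1.08·e^(−0.0738·3/12) + 2.85·e^(−0.0738·5/12) = 4.2289
Fair forward F* = (S − I)·e^(rT) = (99.26 − 4.2289)·e^0.061500 = 95.0311 × 1.063430 = 101.0589
Market €104.28 > fair 101.0589: forward overpriced → cash-and-carry (borrow at r, buy the stock and collect the dividends, short the forward).
Profit at T = |F_mkt − F*| = |104.28 − 101.0589| = €3.22 per share

€3.22 per share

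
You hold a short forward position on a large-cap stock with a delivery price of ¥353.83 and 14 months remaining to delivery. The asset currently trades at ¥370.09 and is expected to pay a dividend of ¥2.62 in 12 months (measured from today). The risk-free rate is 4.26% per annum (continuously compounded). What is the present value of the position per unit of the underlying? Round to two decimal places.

-¥30.90

PV(remaining dividends) I = 2.62·e^(−0.0426·12/12) = 2.5107
Current forward F = (S − I)·e^(rT) = (370.09 − 2.5107)·e^(0.0426·14/12) = 367.5793 × 1.050956 = 386.3097
Value (long) = (F − K)·e^(−rT) = (386.3097 − 353.83) × 0.951515 = 30.9049
Short position value = −(long value) = -¥30.90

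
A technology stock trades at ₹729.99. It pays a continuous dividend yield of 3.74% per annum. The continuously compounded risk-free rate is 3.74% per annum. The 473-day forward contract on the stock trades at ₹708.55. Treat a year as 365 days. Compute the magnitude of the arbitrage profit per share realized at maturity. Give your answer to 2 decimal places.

Fair forward: F* = S·e^(carry·T), with carry = (r − q) = 0.0374 − 0.0374 = 0.0000
F* = 729.99 · e^(0.0000 × 473/365) = 729.99 · e^0.000000 = 729.99 × 1.000000 = ₹729.9900
Market ₹708.55 < fair ₹729.9900: forward underpriced → reverse cash-and-carry (short spot, go long the forward).
At maturity, profit = |F_mkt − F*| = |708.55 − 729.9900| = ₹21.44 per share

₹21.44 per share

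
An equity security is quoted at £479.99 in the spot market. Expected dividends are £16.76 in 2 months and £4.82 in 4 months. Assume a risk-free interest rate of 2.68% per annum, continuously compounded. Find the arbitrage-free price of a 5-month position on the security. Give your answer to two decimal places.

PV(dividends) I = 16.76·e^(−0.0268·2/12) + 4.82·e^(−0.0268·4/12)
I = 16.6853 + 4.7771 = 21.4624
F = (S − I)·e^(rT) = (479.99 − 21.4624) · e^(0.0268·5/12)
= 458.5276 · e^0.011167 = 458.5276 × 1.011230 = £463.68

£463.68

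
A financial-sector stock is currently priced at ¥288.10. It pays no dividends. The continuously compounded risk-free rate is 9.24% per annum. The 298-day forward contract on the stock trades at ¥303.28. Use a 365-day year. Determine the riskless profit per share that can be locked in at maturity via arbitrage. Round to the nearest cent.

Fair forward: F* = S·e^(carry·T), with carry = r = 0.0924
F* = 288.10 · e^(0.0924 × 298/365) = 288.10 · e^0.075439 = 288.10 × 1.078357 = ¥310.6747
Market ¥303.28 < fair ¥310.6747: forward underpriced → reverse cash-and-carry (short spot, go long the forward).
At maturity, profit = |F_mkt − F*| = |303.28 − 310.6747| = ¥7.39 per share

¥7.39 per share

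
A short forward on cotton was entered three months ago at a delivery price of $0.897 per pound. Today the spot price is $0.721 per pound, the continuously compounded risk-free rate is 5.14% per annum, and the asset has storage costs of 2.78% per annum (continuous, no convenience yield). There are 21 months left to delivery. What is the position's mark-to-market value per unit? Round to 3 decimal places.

Current fair forward for the remaining 21 months: F = S·e^((r + u)·T), (r + u) = 0.0514 + 0.0278 = 0.0792
F = 0.721 · e^(0.0792 × 21/12) = 0.721 × 1.148665 = 0.8282
Value of long forward = (F − K)·e^(−rT) = (0.8282 − 0.897) · e^(−0.0514·21/12)
= -0.0688 × 0.913977 = -0.063
Short position value = −(long value) = $0.063

$0.063 per pound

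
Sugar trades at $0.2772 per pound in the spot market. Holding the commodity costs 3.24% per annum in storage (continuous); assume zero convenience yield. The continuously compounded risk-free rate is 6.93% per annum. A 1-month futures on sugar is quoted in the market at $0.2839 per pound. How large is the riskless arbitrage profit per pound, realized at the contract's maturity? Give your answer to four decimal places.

$0.0043 per pound

Fair futures: F* = S·e^(carry·T), with carry = (r + u) = 0.0693 + 0.0324 = 0.1017
F* = 0.2772 · e^(0.1017 × 1/12) = 0.2772 · e^0.008475 = 0.2772 × 1.008511 = $0.2796
Market $0.2839 > fair $0.2796: forward overpriced → cash-and-carry (buy spot, short the forward).
At maturity, profit = |F_mkt − F*| = |0.2839 − 0.2796| = $0.0043 per pound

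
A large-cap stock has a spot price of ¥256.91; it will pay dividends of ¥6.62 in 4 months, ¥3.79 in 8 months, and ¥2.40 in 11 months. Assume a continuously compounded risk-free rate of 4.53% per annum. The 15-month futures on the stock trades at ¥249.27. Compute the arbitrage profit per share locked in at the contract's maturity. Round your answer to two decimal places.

¥9.38 per share

PV(dividends) I = 6.62·e^(−0.0453·4/12) + 3.79·e^(−0.0453·8/12) + 2.40·e^(−0.0453·11/12) = 12.5004
Fair futures F* = (S − I)·e^(rT) = (256.91 − 12.5004)·e^0.056625 = 244.4096 × 1.058259 = 258.6487
Market ¥249.27 < fair 258.6487: forward underpriced → reverse cash-and-carry (short the stock, invest proceeds at r, pay the dividends, go long the forward).
Profit at T = |F_mkt − F*| = |249.27 − 258.6487| = ¥9.38 per share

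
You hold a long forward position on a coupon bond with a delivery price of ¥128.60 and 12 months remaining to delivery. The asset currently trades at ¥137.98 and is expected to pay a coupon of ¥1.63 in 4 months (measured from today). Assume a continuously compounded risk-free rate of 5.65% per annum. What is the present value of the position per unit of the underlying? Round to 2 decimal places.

¥14.84

PV(remaining coupons) I = 1.63·e^(−0.0565·4/12) = 1.5996
Current forward F = (S − I)·e^(rT) = (137.98 − 1.5996)·e^(0.0565·12/12) = 136.3804 × 1.058127 = 144.3078
Value (long) = (F − K)·e^(−rT) = (144.3078 − 128.60) × 0.945066 = 14.8449
Value = ¥14.84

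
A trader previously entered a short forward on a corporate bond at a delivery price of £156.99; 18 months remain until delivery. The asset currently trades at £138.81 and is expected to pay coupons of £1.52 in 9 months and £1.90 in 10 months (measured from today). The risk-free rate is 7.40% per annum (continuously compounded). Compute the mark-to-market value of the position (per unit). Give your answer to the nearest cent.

PV(remaining coupons) I = 1.52·e^(−0.0740·9/12) + 1.90·e^(−0.0740·10/12) = 3.2243
Current forward F = (S − I)·e^(rT) = (138.81 − 3.2243)·e^(0.0740·18/12) = 135.5857 × 1.117395 = 151.5028
Value (long) = (F − K)·e^(−rT) = (151.5028 − 156.99) × 0.894939 = -4.9107
Short position value = −(long value) = £4.91

£4.91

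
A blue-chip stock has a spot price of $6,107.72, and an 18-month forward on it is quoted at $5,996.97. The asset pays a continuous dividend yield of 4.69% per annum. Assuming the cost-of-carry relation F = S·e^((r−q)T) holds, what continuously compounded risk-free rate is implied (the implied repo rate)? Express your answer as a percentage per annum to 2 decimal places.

From F = S·e^((r−q)T): (r − q) = ln(F/S)/T
ln(5996.97/6107.72) = ln(0.981867) = -0.018299
(r − q) = -0.018299 / (18/12) = -0.012199
r = ln(F/S)/T + q = -0.012199 + 0.0469 = 0.034701
r = 3.47%

3.47%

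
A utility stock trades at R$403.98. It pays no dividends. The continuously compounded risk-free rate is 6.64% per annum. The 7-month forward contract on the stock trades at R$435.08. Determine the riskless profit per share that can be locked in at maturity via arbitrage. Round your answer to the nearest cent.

Fair forward: F* = S·e^(carry·T), with carry = r = 0.0664
F* = 403.98 · e^(0.0664 × 7/12) = 403.98 · e^0.038733 = 403.98 × 1.039493 = R$419.9344
Market R$435.08 > fair R$419.9344: forward overpriced → cash-and-carry (buy spot, short the forward).
At maturity, profit = |F_mkt − F*| = |435.08 − 419.9344| = R$15.15 per share

R$15.15 per share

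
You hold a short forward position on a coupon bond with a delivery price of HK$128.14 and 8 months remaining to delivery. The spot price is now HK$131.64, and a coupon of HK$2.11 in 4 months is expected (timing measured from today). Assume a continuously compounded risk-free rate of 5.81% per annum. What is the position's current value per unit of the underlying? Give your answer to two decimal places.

-HK$6.30

PV(remaining coupons) I = 2.11·e^(−0.0581·4/12) = 2.0695
Current forward F = (S − I)·e^(rT) = (131.64 − 2.0695)·e^(0.0581·8/12) = 129.5705 × 1.039493 = 134.6876
Value (long) = (F − K)·e^(−rT) = (134.6876 − 128.14) × 0.962007 = 6.2988
Short position value = −(long value) = -HK$6.30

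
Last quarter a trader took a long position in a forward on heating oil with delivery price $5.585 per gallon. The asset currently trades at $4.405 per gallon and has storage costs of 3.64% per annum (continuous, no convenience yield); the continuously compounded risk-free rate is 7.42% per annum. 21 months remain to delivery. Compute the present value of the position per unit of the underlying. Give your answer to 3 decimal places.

-$0.210 per gallon

Current fair forward for the remaining 21 months: F = S·e^((r + u)·T), (r + u) = 0.0742 + 0.0364 = 0.1106
F = 4.405 · e^(0.1106 × 21/12) = 4.405 × 1.213550 = 5.3457
Value of long forward = (F − K)·e^(−rT) = (5.3457 − 5.585) · e^(−0.0742·21/12)
= -0.2393 × 0.878227 = -0.210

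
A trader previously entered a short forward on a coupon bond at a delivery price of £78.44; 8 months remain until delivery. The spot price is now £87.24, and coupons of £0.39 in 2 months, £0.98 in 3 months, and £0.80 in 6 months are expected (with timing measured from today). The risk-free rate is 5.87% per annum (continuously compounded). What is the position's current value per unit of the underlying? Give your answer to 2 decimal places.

PV(remaining coupons) I = 0.39·e^(−0.0587·2/12) + 0.98·e^(−0.0587·3/12) + 0.80·e^(−0.0587·6/12) = 2.1288
Current forward F = (S − I)·e^(rT) = (87.24 − 2.1288)·e^(0.0587·8/12) = 85.1112 × 1.039909 = 88.5079
Value (long) = (F − K)·e^(−rT) = (88.5079 − 78.44) × 0.961622 = 9.6815
Short position value = −(long value) = -£9.68

-£9.68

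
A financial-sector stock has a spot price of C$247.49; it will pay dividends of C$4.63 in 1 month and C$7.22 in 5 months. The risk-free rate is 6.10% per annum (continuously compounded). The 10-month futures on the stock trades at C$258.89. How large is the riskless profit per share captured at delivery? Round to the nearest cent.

PV(dividends) I = 4.63·e^(−0.0610·1/12) + 7.22·e^(−0.0610·5/12) = 11.6453
Fair futures F* = (S − I)·e^(rT) = (247.49 − 11.6453)·e^0.050833 = 235.8447 × 1.052147 = 248.1433
Market C$258.89 > fair 248.1433: forward overpriced → cash-and-carry (borrow at r, buy the stock and collect the dividends, short the forward).
Profit at T = |F_mkt − F*| = |258.89 − 248.1433| = C$10.75 per share

C$10.75 per share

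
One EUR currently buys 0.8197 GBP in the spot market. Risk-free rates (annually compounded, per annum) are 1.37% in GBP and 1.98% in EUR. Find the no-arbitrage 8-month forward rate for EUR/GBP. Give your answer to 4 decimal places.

By covered interest parity, F = S · (1+r_GBP)^T / (1+r_EUR)^T
= 0.8197 × 1.009113 / 1.013157 = 0.8197 × 0.996009
F = 0.8164 GBP per EUR

0.8164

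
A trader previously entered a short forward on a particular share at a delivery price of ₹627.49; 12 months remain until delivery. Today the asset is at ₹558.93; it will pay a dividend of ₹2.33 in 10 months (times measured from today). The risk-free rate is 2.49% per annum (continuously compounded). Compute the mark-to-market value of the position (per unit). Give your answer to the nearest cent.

PV(remaining dividends) I = 2.33·e^(−0.0249·10/12) = 2.2822
Current forward F = (S − I)·e^(rT) = (558.93 − 2.2822)·e^(0.0249·12/12) = 556.6478 × 1.025213 = 570.6826
Value (long) = (F − K)·e^(−rT) = (570.6826 − 627.49) × 0.975407 = -55.4103
Short position value = −(long value) = ₹55.41

₹55.41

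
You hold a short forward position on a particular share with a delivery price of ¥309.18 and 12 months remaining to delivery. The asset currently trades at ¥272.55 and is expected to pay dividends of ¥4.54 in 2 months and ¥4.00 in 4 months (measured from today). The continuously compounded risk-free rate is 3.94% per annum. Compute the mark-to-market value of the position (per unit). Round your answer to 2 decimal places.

¥33.14

PV(remaining dividends) I = 4.54·e^(−0.0394·2/12) + 4.00·e^(−0.0394·4/12) = 8.4581
Current forward F = (S − I)·e^(rT) = (272.55 − 8.4581)·e^(0.0394·12/12) = 264.0919 × 1.040186 = 274.7047
Value (long) = (F − K)·e^(−rT) = (274.7047 − 309.18) × 0.961366 = -33.1434
Short position value = −(long value) = ¥33.14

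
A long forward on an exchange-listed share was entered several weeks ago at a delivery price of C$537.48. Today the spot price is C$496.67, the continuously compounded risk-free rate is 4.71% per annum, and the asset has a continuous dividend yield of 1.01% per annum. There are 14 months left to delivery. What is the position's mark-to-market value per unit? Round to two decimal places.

Current fair forward for the remaining 14 months: F = S·e^((r − q)·T), (r − q) = 0.0471 − 0.0101 = 0.0370
F = 496.67 · e^(0.0370 × 14/12) = 496.67 × 1.044112 = 518.5791
Value of long forward = (F − K)·e^(−rT) = (518.5791 − 537.48) · e^(−0.0471·14/12)
= -18.9009 × 0.946532 = -17.89

-C$17.89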